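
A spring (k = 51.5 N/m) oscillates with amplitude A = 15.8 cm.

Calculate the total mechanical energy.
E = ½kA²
E = ½kA² = ½×51.5×(0.158)² = 0.6428 J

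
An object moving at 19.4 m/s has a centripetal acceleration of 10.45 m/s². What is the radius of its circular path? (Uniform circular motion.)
r = v²/a_c = 19.4²/10.45 = 36.02 m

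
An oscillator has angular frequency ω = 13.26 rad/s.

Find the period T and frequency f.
T = 2π/ω = 2π/13.26 = 0.4738 s; f = ω/2π = 2.11 Hz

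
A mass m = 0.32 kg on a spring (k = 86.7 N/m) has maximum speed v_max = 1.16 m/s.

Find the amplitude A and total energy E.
½mv²_max = ½kA² → A = v_max√(m/k) = 1.16×√(0.32/86.7) = 0.07047 m = 7.047 cm
E = ½mv²_max = ½×0.32×1.16² = 0.2153 J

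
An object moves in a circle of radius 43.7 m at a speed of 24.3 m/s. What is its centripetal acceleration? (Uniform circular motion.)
a_c = v²/r = 24.3²/43.7 = 590.49/43.7 = 13.51 m/s²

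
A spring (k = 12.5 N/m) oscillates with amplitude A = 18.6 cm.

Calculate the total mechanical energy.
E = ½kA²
E = ½kA² = ½×12.5×(0.186)² = 0.2162 J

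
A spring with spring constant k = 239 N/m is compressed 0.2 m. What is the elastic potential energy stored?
PE = ½kx² = ½×239×0.2² = 4.78 J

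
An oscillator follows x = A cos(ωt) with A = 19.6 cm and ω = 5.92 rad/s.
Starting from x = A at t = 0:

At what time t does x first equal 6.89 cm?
cos(ωt) = x/A = 6.89/19.6 = 0.3515
ωt = arccos(0.3515) = 1.212 rad
t = 1.212/5.92 = 0.2047 s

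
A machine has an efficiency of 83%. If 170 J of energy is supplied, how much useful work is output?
W_out = η × W_in = 0.83 × 170 = 141.1 J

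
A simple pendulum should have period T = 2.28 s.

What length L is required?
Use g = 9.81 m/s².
T = 2π√(L/g) → L = g(T/2π)² = 9.81×(2.28/2π)² = 1.292 m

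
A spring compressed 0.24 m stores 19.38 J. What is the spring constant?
PE = ½kx² → k = 2PE/x² = 2×19.38/0.24² = 672.9 N/m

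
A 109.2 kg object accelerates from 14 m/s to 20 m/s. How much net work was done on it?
W_net = ΔKE = ½m(v₂² − v₁²) = ½×109.2×(20² − 14²) = 11138.4 J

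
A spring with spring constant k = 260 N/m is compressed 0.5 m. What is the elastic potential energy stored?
PE = ½kx² = ½×260×0.5² = 32.5 J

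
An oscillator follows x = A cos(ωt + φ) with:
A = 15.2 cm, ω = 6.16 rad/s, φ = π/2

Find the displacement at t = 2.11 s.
x = A cos(ωt + φ) = 15.2×cos(6.16×2.11 + π/2) = -6.353 cm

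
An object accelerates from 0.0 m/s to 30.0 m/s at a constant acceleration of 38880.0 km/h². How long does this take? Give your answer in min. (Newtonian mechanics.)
t = (v - v₀)/a (with unit conversion) = 0.1667 min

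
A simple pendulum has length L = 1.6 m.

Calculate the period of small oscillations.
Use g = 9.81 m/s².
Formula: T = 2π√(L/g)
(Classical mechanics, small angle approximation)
T = 2π√(L/g) = 2π√(1.6/9.81) = 2.537 s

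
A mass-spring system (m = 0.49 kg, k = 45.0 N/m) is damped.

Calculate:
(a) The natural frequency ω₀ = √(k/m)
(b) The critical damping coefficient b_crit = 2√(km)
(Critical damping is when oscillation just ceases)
ω₀ = √(k/m) = √(45.0/0.49) = 9.583 rad/s
b_crit = 2√(km) = 2√(45.0×0.49) = 9.391 kg/s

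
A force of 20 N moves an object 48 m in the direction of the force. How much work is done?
W = Fd = 20×48 = 960.0 J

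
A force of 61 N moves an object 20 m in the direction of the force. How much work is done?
W = Fd = 61×20 = 1220.0 J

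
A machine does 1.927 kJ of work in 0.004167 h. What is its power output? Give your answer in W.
P = W/t = 1927 J / 15 s = 128.5 W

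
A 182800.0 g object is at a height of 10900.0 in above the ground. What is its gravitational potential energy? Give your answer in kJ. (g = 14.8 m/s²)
PE = mgh = 182.8 kg × 14.8 m/s² × 276.9 m = 7.49e+05 J = 749.0 kJ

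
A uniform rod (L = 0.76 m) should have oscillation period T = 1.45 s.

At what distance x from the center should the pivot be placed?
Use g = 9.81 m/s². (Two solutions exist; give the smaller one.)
T = 2π√((L²/12 + x²)/(gx)). Let c = T²g/(4π²) = 0.5225.
x² − cx + L²/12 = 0 → x = (c − √(c² − L²/3))/2 = 0.1194 m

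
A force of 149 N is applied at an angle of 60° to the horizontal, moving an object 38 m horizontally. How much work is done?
W = Fd cosθ = 149×38×cos(60°) = 2831.0 J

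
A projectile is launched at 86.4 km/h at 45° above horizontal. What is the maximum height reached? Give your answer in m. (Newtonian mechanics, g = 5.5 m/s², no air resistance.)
H = v₀²sin²(θ)/(2g) (with unit conversion) = 26.18 m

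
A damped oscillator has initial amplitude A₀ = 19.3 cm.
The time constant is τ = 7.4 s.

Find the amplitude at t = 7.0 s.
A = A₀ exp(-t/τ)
A = A₀ exp(−t/τ) = 19.3×exp(−7.0/7.4) = 7.494 cm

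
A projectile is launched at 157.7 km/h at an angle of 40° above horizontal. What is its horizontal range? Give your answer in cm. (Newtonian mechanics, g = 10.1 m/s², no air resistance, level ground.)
R = v₀² sin(2θ) / g (with unit conversion) = 18710.0 cm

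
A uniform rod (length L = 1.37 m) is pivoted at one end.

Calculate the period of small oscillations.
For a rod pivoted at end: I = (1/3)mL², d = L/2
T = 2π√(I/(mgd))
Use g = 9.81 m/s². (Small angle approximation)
I/m = (1/3)L² = 0.6256 m²; d = L/2 = 0.685 m
T = 2π√(I/(mgd)) = 2π√(0.6256/(9.81×0.685)) = 1.917 s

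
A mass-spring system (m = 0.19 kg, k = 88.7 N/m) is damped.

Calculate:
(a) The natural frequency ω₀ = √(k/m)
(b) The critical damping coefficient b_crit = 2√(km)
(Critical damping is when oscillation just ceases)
ω₀ = √(k/m) = √(88.7/0.19) = 21.61 rad/s
b_crit = 2√(km) = 2√(88.7×0.19) = 8.21 kg/s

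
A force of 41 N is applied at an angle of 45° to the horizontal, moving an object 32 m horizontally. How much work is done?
W = Fd cosθ = 41×32×cos(45°) = 927.72 J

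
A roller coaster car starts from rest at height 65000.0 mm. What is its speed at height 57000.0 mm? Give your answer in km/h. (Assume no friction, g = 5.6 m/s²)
mgh₁ = ½mv₂² + mgh₂ → v₂ = √(2g(h₁−h₂)) = √(2×5.6×(65−57)) = 9.466 m/s = 34.08 km/h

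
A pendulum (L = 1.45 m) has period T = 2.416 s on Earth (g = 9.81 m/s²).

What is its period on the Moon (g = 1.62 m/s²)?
T = 2π√(L/g), so T_moon/T_earth = √(g_earth/g_moon)
T_moon = 2π√(1.45/1.62) = 5.944 s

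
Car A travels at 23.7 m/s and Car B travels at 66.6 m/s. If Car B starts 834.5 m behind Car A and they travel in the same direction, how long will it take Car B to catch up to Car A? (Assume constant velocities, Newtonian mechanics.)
Relative speed: v_rel = 66.6 - 23.7 = 42.9 m/s
Time to catch: t = d₀/v_rel = 834.5/42.9 = 19.45 s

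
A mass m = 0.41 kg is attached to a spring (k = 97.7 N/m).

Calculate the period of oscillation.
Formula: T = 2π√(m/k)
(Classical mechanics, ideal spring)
T = 2π√(m/k) = 2π√(0.41/97.7) = 0.407 s; f = 1/T = 2.457 Hz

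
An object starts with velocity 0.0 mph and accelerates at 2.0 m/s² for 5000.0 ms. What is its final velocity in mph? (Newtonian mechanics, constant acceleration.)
v = v₀ + at (with unit conversion) = 22.37 mph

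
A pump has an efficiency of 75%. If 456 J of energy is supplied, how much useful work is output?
W_out = η × W_in = 0.75 × 456 = 342.0 J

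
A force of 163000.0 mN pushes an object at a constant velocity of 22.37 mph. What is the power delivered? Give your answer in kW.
P = Fv = 163 N × 10 m/s = 1630 W = 1.63 kW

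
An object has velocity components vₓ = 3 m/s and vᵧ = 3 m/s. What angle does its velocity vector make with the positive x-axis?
θ = arctan(vᵧ/vₓ) = arctan(3/3) = 45.0°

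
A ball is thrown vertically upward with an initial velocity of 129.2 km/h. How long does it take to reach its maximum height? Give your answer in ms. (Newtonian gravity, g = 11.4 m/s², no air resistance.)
t_up = v₀/g (with unit conversion) = 3148.0 ms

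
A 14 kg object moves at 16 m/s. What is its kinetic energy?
KE = ½mv² = ½×14×16² = 1792.0 J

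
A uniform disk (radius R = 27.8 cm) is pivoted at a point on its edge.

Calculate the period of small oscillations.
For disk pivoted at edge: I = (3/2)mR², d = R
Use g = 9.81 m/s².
I/m = (3/2)R² = 0.1159 m²; d = R = 0.278 m
T = 2π√((3/2)R²/(gR)) = 2π√(3R/(2g)) = 1.295 s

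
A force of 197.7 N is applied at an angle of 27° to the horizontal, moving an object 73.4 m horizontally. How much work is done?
W = Fd cosθ = 197.7×73.4×cos(27°) = 12930.0 J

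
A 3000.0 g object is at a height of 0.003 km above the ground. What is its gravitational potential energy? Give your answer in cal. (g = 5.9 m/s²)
PE = mgh = 3 kg × 5.9 m/s² × 3 m = 53.1 J = 12.69 cal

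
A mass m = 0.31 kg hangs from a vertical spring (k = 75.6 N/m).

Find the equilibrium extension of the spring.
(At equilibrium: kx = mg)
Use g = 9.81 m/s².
x_eq = mg/k = 0.31×9.81/75.6 = 0.04023 m = 4.023 cm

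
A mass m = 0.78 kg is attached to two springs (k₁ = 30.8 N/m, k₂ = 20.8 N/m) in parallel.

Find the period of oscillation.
k_eq = k₁+k₂ = 51.6 N/m
T = 2π√(m/k_eq) = 2π√(0.78/51.6) = 0.7725 s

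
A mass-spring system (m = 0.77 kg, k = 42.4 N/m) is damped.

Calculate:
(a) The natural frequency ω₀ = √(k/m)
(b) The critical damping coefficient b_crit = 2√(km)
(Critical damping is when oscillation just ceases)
ω₀ = √(k/m) = √(42.4/0.77) = 7.421 rad/s
b_crit = 2√(km) = 2√(42.4×0.77) = 11.43 kg/s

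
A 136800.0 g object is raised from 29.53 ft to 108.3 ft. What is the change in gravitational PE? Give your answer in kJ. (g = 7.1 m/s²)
ΔPE = mg(h₂ − h₁) = 136.8 kg × 7.1 m/s² × (33.01 − 9.001) m = 2.332e+04 J = 23.32 kJ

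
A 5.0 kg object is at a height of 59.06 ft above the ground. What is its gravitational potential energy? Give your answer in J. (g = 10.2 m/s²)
PE = mgh = 5 kg × 10.2 m/s² × 18 m = 918.1 J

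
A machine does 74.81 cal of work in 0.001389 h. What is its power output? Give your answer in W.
P = W/t = 313 J / 5 s = 62.6 W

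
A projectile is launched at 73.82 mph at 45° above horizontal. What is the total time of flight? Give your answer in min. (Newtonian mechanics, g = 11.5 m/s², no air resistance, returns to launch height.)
T = 2v₀sin(θ)/g (with unit conversion) = 0.06764 min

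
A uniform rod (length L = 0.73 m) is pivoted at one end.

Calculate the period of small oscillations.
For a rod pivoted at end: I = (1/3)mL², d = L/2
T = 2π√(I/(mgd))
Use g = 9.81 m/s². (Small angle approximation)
I/m = (1/3)L² = 0.1776 m²; d = L/2 = 0.365 m
T = 2π√(I/(mgd)) = 2π√(0.1776/(9.81×0.365)) = 1.399 s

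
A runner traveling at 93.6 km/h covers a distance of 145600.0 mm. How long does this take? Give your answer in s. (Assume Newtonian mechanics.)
t = d/v (with unit conversion) = 5.6 s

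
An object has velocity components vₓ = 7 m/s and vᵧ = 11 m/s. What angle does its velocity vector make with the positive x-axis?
θ = arctan(vᵧ/vₓ) = arctan(11/7) = 57.53°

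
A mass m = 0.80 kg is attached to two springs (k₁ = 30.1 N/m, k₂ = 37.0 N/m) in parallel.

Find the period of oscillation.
k_eq = k₁+k₂ = 67.1 N/m
T = 2π√(m/k_eq) = 2π√(0.8/67.1) = 0.6861 s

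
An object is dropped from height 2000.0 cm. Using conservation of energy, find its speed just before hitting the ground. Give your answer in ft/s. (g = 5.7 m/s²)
mgh = ½mv² → v = √(2gh) = √(2×5.7×20) = 15.1 m/s = 49.54 ft/s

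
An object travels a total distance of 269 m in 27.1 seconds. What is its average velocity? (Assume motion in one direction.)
v_avg = Δd / Δt = 269 / 27.1 = 9.93 m/s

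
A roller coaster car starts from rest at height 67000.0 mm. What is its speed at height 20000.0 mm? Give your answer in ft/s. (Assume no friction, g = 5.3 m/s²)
mgh₁ = ½mv₂² + mgh₂ → v₂ = √(2g(h₁−h₂)) = √(2×5.3×(67−20)) = 22.32 m/s = 73.23 ft/s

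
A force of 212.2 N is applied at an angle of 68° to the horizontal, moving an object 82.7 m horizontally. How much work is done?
W = Fd cosθ = 212.2×82.7×cos(68°) = 6573.9 J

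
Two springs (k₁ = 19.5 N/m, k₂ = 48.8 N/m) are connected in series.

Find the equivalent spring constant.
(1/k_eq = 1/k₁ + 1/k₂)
1/k_eq = 1/19.5 + 1/48.8 = 0.071774; k_eq = 13.93 N/m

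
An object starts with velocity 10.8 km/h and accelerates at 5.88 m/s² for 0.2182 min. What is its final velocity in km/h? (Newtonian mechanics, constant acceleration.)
v = v₀ + at (with unit conversion) = 287.9 km/h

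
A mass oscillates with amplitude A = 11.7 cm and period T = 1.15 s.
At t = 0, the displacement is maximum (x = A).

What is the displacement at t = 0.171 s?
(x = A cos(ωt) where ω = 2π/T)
ω = 2π/T = 2π/1.15 = 5.464 rad/s
x = A cos(ωt) = 11.7×cos(5.464×0.171) = 6.954 cm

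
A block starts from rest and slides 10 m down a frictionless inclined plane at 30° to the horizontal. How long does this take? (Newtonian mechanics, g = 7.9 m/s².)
a = g sin(θ) = 7.9 × sin(30°) = 3.95 m/s²
t = √(2d/a) = √(2 × 10 / 3.95) = 2.25 s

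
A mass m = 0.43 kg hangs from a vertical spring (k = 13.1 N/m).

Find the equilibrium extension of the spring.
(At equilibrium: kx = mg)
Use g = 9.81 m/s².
x_eq = mg/k = 0.43×9.81/13.1 = 0.322 m = 32.2 cm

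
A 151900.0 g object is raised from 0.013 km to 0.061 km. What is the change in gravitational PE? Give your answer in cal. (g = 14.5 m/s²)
ΔPE = mg(h₂ − h₁) = 151.9 kg × 14.5 m/s² × (61 − 13) m = 1.057e+05 J = 25270.0 cal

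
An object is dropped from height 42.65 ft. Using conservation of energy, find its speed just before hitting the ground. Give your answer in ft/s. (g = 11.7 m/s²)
mgh = ½mv² → v = √(2gh) = √(2×11.7×13) = 17.44 m/s = 57.22 ft/s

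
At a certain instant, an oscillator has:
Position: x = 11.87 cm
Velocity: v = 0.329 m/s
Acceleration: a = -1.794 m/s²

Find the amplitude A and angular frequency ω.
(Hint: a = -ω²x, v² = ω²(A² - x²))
a = −ω²x → ω = √(|a|/x) = √(1.794/0.1187) = 3.888 rad/s
v² = ω²(A² − x²) → A = √(x² + v²/ω²) = √(0.1187² + 0.329²/3.888²) = 0.1458 m = 14.58 cm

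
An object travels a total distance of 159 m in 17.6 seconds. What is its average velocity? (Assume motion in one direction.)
v_avg = Δd / Δt = 159 / 17.6 = 9.03 m/s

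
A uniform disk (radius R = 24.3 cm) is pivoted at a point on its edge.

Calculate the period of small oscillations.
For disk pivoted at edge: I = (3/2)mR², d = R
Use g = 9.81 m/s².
I/m = (3/2)R² = 0.08857 m²; d = R = 0.243 m
T = 2π√((3/2)R²/(gR)) = 2π√(3R/(2g)) = 1.211 s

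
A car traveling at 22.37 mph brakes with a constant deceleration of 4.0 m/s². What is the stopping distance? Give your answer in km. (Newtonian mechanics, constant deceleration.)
d = v₀² / (2a) (with unit conversion) = 0.0125 km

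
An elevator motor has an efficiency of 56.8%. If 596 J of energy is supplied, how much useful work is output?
W_out = η × W_in = 0.568 × 596 = 338.53 J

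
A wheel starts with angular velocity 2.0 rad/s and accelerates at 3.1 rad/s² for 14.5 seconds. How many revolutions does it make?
θ = ω₀t + ½αt² = 2.0×14.5 + ½×3.1×14.5² = 354.89 rad
Revolutions = θ/(2π) = 354.89/(2π) = 56.48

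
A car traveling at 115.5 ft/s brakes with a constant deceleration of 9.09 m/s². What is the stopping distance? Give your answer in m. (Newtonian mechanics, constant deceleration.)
d = v₀² / (2a) (with unit conversion) = 68.17 m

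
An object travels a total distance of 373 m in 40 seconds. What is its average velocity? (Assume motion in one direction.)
v_avg = Δd / Δt = 373 / 40 = 9.32 m/s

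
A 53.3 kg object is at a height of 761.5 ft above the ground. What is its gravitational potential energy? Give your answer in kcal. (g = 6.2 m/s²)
PE = mgh = 53.3 kg × 6.2 m/s² × 232.1 m = 7.67e+04 J = 18.33 kcal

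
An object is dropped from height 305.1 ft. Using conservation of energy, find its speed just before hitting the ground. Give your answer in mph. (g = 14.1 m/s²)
mgh = ½mv² → v = √(2gh) = √(2×14.1×92.99) = 51.21 m/s = 114.6 mph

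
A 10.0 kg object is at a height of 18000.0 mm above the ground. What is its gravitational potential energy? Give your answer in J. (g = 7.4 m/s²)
PE = mgh = 10 kg × 7.4 m/s² × 18 m = 1332 J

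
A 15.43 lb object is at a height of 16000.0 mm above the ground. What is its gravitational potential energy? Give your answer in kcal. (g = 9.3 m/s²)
PE = mgh = 6.999 kg × 9.3 m/s² × 16 m = 1041 J = 0.2489 kcal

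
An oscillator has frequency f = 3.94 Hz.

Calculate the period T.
T = 1/f = 1/3.94 = 0.2538 s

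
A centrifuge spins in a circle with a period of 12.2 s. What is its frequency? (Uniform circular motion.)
f = 1/T = 1/12.2 = 0.082 Hz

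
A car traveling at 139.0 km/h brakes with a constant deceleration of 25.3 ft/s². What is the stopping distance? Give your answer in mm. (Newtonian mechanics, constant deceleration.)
d = v₀² / (2a) (with unit conversion) = 96660.0 mm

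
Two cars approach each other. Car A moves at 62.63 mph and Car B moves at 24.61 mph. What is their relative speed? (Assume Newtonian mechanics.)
v_rel = v_A + v_B = 62.63 + 24.61 = 87.24 mph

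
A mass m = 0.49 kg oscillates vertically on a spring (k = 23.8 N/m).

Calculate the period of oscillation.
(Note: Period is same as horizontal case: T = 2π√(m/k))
T = 2π√(m/k) = 2π√(0.49/23.8) = 0.9015 s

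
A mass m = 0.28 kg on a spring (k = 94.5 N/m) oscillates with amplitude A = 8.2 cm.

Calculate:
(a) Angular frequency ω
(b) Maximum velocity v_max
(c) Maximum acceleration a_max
ω = √(k/m) = √(94.5/0.28) = 18.37 rad/s
v_max = ωA = 18.37×0.082 = 1.506 m/s
a_max = ω²A = 18.37²×0.082 = 27.67 m/s²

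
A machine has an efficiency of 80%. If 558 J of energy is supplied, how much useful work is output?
W_out = η × W_in = 0.8 × 558 = 446.4 J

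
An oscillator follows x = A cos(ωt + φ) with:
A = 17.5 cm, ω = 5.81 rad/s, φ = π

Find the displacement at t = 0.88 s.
x = A cos(ωt + φ) = 17.5×cos(5.81×0.88 + π) = -6.821 cm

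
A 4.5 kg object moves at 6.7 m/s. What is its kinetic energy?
KE = ½mv² = ½×4.5×6.7² = 101.0025 J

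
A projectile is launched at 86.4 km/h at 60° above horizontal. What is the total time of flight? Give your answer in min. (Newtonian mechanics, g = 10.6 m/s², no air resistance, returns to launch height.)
T = 2v₀sin(θ)/g (with unit conversion) = 0.06536 min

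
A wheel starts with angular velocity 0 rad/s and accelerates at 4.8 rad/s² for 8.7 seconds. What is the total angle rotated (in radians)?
θ = ω₀t + ½αt² = 0×8.7 + ½×4.8×8.7² = 181.66 rad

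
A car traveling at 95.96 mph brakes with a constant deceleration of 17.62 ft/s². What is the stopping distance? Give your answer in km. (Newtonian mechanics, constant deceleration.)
d = v₀² / (2a) (with unit conversion) = 0.1713 km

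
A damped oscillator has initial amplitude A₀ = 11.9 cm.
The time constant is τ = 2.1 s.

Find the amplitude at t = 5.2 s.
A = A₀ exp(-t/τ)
A = A₀ exp(−t/τ) = 11.9×exp(−5.2/2.1) = 1 cm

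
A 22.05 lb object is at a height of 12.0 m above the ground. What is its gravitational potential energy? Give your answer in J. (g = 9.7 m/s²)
PE = mgh = 10 kg × 9.7 m/s² × 12 m = 1164 J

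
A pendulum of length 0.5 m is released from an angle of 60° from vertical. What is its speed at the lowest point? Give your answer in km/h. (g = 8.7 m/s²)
h = L(1 − cosθ) = 0.5×(1 − cos60°) = 0.25 m
v = √(2gh) = √(2×8.7×0.25) = 2.086 m/s = 7.508 km/h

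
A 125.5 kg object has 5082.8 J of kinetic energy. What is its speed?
KE = ½mv² → v = √(2KE/m) = √(2×5082.8/125.5) = 9.0 m/s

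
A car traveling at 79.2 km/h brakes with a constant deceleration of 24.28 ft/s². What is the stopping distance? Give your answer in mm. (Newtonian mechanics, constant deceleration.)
d = v₀² / (2a) (with unit conversion) = 32700.0 mm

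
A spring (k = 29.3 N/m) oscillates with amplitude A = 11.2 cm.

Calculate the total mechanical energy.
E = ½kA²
E = ½kA² = ½×29.3×(0.112)² = 0.1838 J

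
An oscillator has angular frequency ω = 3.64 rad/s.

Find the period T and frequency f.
T = 2π/ω = 2π/3.64 = 1.726 s; f = ω/2π = 0.5793 Hz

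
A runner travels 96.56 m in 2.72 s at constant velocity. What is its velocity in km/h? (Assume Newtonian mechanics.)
v = d/t (with unit conversion) = 127.8 km/h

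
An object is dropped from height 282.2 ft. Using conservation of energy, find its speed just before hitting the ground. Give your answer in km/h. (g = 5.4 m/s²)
mgh = ½mv² → v = √(2gh) = √(2×5.4×86.01) = 30.48 m/s = 109.7 km/h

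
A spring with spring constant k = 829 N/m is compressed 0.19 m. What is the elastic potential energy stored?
PE = ½kx² = ½×829×0.19² = 14.96 J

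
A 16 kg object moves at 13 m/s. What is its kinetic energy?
KE = ½mv² = ½×16×13² = 1352.0 J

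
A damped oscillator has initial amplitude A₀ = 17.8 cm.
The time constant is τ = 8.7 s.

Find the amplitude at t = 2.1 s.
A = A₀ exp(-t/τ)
A = A₀ exp(−t/τ) = 17.8×exp(−2.1/8.7) = 13.98 cm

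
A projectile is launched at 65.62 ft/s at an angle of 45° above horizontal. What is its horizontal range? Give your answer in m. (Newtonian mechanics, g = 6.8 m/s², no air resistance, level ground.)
R = v₀² sin(2θ) / g (with unit conversion) = 58.83 m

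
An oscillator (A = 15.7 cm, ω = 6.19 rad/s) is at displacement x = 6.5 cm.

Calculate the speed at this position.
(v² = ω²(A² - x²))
v = ω√(A² − x²) = 6.19×√(0.157² − 0.065²) = 0.8846 m/s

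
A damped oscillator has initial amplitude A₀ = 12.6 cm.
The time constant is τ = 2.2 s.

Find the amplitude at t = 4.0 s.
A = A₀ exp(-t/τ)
A = A₀ exp(−t/τ) = 12.6×exp(−4.0/2.2) = 2.045 cm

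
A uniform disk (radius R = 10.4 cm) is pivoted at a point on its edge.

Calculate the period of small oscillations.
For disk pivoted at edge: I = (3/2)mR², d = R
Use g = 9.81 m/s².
I/m = (3/2)R² = 0.01622 m²; d = R = 0.104 m
T = 2π√((3/2)R²/(gR)) = 2π√(3R/(2g)) = 0.7923 s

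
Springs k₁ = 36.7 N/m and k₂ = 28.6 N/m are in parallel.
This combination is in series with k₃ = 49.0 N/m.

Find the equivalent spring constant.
k₁₂ = k₁ + k₂ = 65.3 N/m (parallel)
1/k_eq = 1/k₁₂ + 1/k₃ → k_eq = 27.99 N/m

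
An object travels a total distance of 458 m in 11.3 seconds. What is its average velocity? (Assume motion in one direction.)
v_avg = Δd / Δt = 458 / 11.3 = 40.53 m/s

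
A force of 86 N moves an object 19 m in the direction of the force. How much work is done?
W = Fd = 86×19 = 1634.0 J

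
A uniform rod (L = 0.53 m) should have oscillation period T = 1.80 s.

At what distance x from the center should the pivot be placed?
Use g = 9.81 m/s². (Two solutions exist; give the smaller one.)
T = 2π√((L²/12 + x²)/(gx)). Let c = T²g/(4π²) = 0.8051.
x² − cx + L²/12 = 0 → x = (c − √(c² − L²/3))/2 = 0.03021 m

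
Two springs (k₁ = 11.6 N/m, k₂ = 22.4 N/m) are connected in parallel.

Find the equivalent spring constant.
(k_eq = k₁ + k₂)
k_eq = k₁ + k₂ = 11.6 + 22.4 = 34 N/m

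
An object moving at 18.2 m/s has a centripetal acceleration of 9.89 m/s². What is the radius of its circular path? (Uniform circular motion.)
r = v²/a_c = 18.2²/9.89 = 33.49 m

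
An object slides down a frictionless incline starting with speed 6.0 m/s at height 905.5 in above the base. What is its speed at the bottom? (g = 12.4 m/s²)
½mv₀² + mgh = ½mv² → v = √(v₀² + 2gh) = √(6² + 2×12.4×23) = 24.63 m/s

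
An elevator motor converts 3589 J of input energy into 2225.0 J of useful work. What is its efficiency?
η = W_out/W_in = 2225.0/3589 = 0.6199 = 61.99%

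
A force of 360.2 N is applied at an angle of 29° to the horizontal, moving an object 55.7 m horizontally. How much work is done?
W = Fd cosθ = 360.2×55.7×cos(29°) = 17548.0 J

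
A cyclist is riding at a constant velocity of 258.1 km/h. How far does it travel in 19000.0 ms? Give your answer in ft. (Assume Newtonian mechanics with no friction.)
d = vt (with unit conversion) = 4469.0 ft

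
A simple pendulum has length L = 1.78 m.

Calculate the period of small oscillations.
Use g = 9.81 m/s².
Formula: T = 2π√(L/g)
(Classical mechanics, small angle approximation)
T = 2π√(L/g) = 2π√(1.78/9.81) = 2.676 s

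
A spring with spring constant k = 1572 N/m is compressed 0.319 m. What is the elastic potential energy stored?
PE = ½kx² = ½×1572×0.319² = 79.98 J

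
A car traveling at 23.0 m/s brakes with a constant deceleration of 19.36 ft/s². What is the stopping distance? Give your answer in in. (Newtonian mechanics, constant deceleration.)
d = v₀² / (2a) (with unit conversion) = 1765.0 in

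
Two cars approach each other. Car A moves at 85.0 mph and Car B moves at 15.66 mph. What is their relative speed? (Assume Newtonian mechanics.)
v_rel = v_A + v_B = 85.0 + 15.66 = 100.7 mph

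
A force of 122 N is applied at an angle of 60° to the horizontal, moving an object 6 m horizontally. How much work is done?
W = Fd cosθ = 122×6×cos(60°) = 366.0 J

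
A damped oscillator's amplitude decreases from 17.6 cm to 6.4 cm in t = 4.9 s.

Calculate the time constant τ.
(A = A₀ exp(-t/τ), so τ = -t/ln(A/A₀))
A/A₀ = 6.4/17.6 = 0.3636; ln(A/A₀) = -1.012
τ = −t/ln(A/A₀) = −4.9/-1.012 = 4.844 s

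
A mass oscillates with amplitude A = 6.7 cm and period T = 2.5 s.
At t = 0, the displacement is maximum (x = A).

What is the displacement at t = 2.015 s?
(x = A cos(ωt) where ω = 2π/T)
ω = 2π/T = 2π/2.5 = 2.513 rad/s
x = A cos(ωt) = 6.7×cos(2.513×2.015) = 2.309 cm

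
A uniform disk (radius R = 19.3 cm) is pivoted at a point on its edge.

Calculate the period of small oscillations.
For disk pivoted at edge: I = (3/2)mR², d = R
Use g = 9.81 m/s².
I/m = (3/2)R² = 0.05587 m²; d = R = 0.193 m
T = 2π√((3/2)R²/(gR)) = 2π√(3R/(2g)) = 1.079 s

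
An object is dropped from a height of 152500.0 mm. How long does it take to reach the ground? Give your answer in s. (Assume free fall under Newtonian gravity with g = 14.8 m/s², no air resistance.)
t = √(2h/g) (with unit conversion) = 4.54 s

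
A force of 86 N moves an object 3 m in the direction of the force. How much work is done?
W = Fd = 86×3 = 258.0 J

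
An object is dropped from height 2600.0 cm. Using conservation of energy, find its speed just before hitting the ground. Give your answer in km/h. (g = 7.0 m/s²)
mgh = ½mv² → v = √(2gh) = √(2×7.0×26) = 19.08 m/s = 68.68 km/h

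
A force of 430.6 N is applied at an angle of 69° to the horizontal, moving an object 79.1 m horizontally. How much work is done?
W = Fd cosθ = 430.6×79.1×cos(69°) = 12206.0 J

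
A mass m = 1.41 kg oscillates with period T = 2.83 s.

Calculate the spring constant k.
T = 2π√(m/k) → k = m(2π/T)² = 1.41×(2π/2.83)² = 6.95 N/m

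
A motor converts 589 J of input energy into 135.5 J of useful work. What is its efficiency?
η = W_out/W_in = 135.5/589 = 0.2301 = 23.01%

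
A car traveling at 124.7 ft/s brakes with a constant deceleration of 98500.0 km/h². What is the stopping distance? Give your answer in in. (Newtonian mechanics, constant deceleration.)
d = v₀² / (2a) (with unit conversion) = 3742.0 in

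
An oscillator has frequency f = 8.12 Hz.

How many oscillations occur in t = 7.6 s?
n = f×t = 8.12×7.6 = 61.71 oscillations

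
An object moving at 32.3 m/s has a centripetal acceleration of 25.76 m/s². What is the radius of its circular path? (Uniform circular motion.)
r = v²/a_c = 32.3²/25.76 = 40.5 m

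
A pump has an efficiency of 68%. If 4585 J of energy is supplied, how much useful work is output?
W_out = η × W_in = 0.68 × 4585 = 3117.8 J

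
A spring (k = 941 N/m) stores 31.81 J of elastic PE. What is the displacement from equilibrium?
PE = ½kx² → x = √(2PE/k) = √(2×31.81/941) = 0.26 m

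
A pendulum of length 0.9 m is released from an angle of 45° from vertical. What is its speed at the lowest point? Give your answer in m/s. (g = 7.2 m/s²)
h = L(1 − cosθ) = 0.9×(1 − cos45°) = 0.2636 m
v = √(2gh) = √(2×7.2×0.2636) = 1.948 m/s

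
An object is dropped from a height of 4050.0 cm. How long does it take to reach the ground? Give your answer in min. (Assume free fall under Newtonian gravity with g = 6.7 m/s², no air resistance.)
t = √(2h/g) (with unit conversion) = 0.05795 min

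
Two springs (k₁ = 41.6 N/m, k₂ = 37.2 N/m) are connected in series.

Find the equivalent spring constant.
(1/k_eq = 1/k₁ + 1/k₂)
1/k_eq = 1/41.6 + 1/37.2 = 0.05092; k_eq = 19.64 N/m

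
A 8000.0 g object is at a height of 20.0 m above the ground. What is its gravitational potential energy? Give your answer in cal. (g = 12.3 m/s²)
PE = mgh = 8 kg × 12.3 m/s² × 20 m = 1968 J = 470.4 cal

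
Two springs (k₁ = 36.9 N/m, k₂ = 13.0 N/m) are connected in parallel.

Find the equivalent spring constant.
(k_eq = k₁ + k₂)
k_eq = k₁ + k₂ = 36.9 + 13.0 = 49.9 N/m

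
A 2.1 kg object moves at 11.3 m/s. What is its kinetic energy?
KE = ½mv² = ½×2.1×11.3² = 134.0745 J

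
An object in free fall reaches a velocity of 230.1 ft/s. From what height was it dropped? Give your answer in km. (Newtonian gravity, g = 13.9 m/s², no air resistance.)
h = v²/(2g) (with unit conversion) = 0.1769 km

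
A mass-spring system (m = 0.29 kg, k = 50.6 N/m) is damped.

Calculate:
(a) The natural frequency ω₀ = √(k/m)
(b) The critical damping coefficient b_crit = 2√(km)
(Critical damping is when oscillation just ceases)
ω₀ = √(k/m) = √(50.6/0.29) = 13.21 rad/s
b_crit = 2√(km) = 2√(50.6×0.29) = 7.661 kg/s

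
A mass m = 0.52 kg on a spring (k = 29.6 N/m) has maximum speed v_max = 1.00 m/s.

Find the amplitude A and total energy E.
½mv²_max = ½kA² → A = v_max√(m/k) = 1.0×√(0.52/29.6) = 0.1325 m = 13.25 cm
E = ½mv²_max = ½×0.52×1.0² = 0.26 J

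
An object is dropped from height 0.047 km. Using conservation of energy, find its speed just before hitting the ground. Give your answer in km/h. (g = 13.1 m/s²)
mgh = ½mv² → v = √(2gh) = √(2×13.1×47) = 35.09 m/s = 126.3 km/h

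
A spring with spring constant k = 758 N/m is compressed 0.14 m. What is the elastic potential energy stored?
PE = ½kx² = ½×758×0.14² = 7.428 J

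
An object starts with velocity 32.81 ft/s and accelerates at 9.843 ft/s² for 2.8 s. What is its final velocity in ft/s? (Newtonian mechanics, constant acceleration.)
v = v₀ + at (with unit conversion) = 60.37 ft/s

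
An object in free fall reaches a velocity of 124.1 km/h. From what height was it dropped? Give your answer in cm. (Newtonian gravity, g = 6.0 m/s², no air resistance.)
h = v²/(2g) (with unit conversion) = 9903.0 cm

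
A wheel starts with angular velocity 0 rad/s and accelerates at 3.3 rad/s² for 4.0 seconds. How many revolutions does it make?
θ = ω₀t + ½αt² = 0×4.0 + ½×3.3×4.0² = 26.4 rad
Revolutions = θ/(2π) = 26.4/(2π) = 4.2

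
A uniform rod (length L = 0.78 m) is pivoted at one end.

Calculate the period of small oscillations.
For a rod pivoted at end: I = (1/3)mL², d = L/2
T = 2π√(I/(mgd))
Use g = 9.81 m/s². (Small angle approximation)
I/m = (1/3)L² = 0.2028 m²; d = L/2 = 0.39 m
T = 2π√(I/(mgd)) = 2π√(0.2028/(9.81×0.39)) = 1.447 s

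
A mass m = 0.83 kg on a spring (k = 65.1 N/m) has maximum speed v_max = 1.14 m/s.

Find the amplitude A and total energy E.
½mv²_max = ½kA² → A = v_max√(m/k) = 1.14×√(0.83/65.1) = 0.1287 m = 12.87 cm
E = ½mv²_max = ½×0.83×1.14² = 0.5393 J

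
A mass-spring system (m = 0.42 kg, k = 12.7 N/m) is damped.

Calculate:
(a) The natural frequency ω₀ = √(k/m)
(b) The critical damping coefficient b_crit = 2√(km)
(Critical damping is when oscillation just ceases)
ω₀ = √(k/m) = √(12.7/0.42) = 5.499 rad/s
b_crit = 2√(km) = 2√(12.7×0.42) = 4.619 kg/s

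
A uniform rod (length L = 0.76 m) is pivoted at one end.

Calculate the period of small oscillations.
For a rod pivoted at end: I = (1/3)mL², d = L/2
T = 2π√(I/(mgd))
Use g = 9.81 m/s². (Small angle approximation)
I/m = (1/3)L² = 0.1925 m²; d = L/2 = 0.38 m
T = 2π√(I/(mgd)) = 2π√(0.1925/(9.81×0.38)) = 1.428 s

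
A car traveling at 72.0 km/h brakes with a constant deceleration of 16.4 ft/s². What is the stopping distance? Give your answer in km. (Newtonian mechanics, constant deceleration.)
d = v₀² / (2a) (with unit conversion) = 0.04001 km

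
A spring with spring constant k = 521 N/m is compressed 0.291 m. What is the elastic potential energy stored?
PE = ½kx² = ½×521×0.291² = 22.06 J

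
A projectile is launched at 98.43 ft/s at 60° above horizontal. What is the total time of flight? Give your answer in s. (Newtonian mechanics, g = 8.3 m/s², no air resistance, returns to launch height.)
T = 2v₀sin(θ)/g (with unit conversion) = 6.261 s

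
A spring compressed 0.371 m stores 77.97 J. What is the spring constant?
PE = ½kx² → k = 2PE/x² = 2×77.97/0.371² = 1133.0 N/m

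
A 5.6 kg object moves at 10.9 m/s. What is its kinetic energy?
KE = ½mv² = ½×5.6×10.9² = 332.668 J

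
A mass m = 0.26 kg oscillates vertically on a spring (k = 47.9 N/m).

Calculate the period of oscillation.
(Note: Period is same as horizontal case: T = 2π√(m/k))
T = 2π√(m/k) = 2π√(0.26/47.9) = 0.4629 s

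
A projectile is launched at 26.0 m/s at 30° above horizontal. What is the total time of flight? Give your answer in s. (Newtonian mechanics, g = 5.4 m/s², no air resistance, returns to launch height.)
T = 2v₀sin(θ)/g = 4.815 s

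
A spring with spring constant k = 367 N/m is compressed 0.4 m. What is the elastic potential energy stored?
PE = ½kx² = ½×367×0.4² = 29.36 J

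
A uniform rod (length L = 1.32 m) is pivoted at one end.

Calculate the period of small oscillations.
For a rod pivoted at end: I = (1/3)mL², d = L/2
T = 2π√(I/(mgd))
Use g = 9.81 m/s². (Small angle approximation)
I/m = (1/3)L² = 0.5808 m²; d = L/2 = 0.66 m
T = 2π√(I/(mgd)) = 2π√(0.5808/(9.81×0.66)) = 1.882 s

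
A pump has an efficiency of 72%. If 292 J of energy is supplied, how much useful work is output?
W_out = η × W_in = 0.72 × 292 = 210.24 J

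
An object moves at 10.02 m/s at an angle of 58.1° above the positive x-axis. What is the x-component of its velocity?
vₓ = v cos(θ) = 10.02 × cos(58.1°) = 5.29 m/s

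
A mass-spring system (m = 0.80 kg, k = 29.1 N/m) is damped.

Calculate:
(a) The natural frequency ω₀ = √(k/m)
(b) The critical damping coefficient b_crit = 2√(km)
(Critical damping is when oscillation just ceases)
ω₀ = √(k/m) = √(29.1/0.8) = 6.031 rad/s
b_crit = 2√(km) = 2√(29.1×0.8) = 9.65 kg/s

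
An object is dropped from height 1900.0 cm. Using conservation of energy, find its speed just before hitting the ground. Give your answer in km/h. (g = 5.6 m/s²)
mgh = ½mv² → v = √(2gh) = √(2×5.6×19) = 14.59 m/s = 52.52 km/h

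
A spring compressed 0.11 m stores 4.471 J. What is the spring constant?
PE = ½kx² → k = 2PE/x² = 2×4.471/0.11² = 739.0 N/m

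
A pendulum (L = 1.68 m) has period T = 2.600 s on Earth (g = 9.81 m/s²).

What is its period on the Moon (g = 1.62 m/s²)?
T = 2π√(L/g), so T_moon/T_earth = √(g_earth/g_moon)
T_moon = 2π√(1.68/1.62) = 6.398 s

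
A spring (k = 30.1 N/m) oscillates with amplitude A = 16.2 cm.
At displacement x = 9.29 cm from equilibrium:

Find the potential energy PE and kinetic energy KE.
E_total = ½kA² = ½×30.1×(0.162)² = 0.395 J
PE = ½kx² = ½×30.1×(0.0929)² = 0.1299 J
KE = E_total − PE = 0.2651 J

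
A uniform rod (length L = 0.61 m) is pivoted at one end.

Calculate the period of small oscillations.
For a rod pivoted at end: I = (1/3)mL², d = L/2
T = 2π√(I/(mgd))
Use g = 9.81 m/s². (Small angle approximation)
I/m = (1/3)L² = 0.124 m²; d = L/2 = 0.305 m
T = 2π√(I/(mgd)) = 2π√(0.124/(9.81×0.305)) = 1.279 s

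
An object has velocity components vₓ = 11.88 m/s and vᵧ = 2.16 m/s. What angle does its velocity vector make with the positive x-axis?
θ = arctan(vᵧ/vₓ) = arctan(2.16/11.88) = 10.3°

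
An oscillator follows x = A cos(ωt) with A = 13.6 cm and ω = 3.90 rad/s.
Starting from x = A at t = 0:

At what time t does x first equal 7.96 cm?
cos(ωt) = x/A = 7.96/13.6 = 0.5853
ωt = arccos(0.5853) = 0.9456 rad
t = 0.9456/3.9 = 0.2424 s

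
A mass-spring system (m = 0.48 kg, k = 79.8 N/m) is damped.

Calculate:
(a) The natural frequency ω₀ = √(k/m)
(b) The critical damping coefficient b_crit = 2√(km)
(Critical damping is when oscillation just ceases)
ω₀ = √(k/m) = √(79.8/0.48) = 12.89 rad/s
b_crit = 2√(km) = 2√(79.8×0.48) = 12.38 kg/s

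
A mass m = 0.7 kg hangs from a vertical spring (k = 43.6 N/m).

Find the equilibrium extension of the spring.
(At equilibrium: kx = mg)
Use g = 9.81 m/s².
x_eq = mg/k = 0.7×9.81/43.6 = 0.1575 m = 15.75 cm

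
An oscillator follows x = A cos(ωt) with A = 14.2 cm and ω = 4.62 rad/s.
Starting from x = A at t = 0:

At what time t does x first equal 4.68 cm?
cos(ωt) = x/A = 4.68/14.2 = 0.3296
ωt = arccos(0.3296) = 1.235 rad
t = 1.235/4.62 = 0.2673 s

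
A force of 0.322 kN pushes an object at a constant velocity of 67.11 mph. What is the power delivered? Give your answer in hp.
P = Fv = 322 N × 30 m/s = 9660 W = 12.95 hp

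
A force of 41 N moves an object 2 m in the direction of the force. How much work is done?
W = Fd = 41×2 = 82.0 J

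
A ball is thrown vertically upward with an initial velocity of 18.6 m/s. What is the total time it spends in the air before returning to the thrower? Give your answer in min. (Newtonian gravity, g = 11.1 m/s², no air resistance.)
t_total = 2v₀/g (with unit conversion) = 0.05586 min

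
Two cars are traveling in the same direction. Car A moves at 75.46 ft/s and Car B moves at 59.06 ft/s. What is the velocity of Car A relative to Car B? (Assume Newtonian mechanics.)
v_rel = v_A - v_B = 75.46 - 59.06 = 16.4 ft/s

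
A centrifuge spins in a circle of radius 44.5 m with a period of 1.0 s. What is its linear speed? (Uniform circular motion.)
v = 2πr/T = 2π×44.5/1.0 = 279.6 m/s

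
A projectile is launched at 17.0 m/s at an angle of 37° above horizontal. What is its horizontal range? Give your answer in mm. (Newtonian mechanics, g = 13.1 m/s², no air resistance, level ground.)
R = v₀² sin(2θ) / g (with unit conversion) = 21210.0 mm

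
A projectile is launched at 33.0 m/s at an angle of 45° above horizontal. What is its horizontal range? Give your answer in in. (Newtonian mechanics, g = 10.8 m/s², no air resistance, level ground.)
R = v₀² sin(2θ) / g (with unit conversion) = 3970.0 in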